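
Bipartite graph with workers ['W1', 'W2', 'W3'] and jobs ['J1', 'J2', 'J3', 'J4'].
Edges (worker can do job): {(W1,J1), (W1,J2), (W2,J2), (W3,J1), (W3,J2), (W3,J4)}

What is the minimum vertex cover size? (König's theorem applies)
Minimum vertex cover size = 3

By König's theorem: in bipartite graphs,
min vertex cover = max matching = 3

Maximum matching has size 3, so minimum vertex cover also has size 3.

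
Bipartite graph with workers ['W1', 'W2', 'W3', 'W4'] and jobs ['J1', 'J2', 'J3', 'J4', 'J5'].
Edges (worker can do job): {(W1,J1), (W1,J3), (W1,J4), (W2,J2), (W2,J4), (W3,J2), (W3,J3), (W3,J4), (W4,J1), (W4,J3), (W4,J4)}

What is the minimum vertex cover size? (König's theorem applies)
Minimum vertex cover size = 4

By König's theorem: in bipartite graphs,
min vertex cover = max matching = 4

Maximum matching has size 4, so minimum vertex cover also has size 4.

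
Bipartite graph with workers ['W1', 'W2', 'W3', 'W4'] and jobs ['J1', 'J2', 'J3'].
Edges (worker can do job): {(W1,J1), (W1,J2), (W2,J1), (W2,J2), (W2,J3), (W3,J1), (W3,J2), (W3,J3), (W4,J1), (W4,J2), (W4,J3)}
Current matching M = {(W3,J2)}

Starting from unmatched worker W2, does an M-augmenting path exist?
Yes: W2 → J3

An M-augmenting path alternates non-matching / matching edges, starting and ending at unmatched vertices.
Path: W2 → J3
(J3 is unmatched in M, so the path is augmenting.)
Flipping edges along this path would increase |M| from 1 to 2.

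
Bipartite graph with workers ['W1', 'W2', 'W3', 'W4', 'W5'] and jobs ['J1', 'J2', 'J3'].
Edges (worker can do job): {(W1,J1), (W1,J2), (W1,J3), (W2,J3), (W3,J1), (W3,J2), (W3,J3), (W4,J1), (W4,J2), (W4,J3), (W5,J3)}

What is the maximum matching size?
Maximum matching size = 3

Maximum matching: {(W1,J2), (W3,J3), (W4,J1)}
Size: 3

This assigns 3 workers to 3 distinct jobs.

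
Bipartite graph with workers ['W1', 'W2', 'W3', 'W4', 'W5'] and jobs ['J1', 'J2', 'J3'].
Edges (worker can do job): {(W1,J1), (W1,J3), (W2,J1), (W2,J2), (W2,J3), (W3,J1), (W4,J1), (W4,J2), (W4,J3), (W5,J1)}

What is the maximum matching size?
Maximum matching size = 3

Maximum matching: {(W2,J2), (W3,J1), (W4,J3)}
Size: 3

This assigns 3 workers to 3 distinct jobs.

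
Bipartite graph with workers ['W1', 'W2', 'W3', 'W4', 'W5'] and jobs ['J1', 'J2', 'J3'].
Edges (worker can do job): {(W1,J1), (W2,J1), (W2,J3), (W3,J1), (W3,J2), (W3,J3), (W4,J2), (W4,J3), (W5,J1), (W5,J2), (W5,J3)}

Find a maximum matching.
Matching: {(W3,J1), (W4,J3), (W5,J2)}

Maximum matching (size 3):
  W3 → J1
  W4 → J3
  W5 → J2

Each worker is assigned to at most one job, and each job to at most one worker.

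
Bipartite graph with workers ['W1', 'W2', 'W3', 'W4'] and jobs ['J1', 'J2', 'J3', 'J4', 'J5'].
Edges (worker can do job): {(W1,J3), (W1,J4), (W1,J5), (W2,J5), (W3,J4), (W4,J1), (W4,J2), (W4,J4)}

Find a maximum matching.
Matching: {(W1,J3), (W2,J5), (W3,J4), (W4,J1)}

Maximum matching (size 4):
  W1 → J3
  W2 → J5
  W3 → J4
  W4 → J1

Each worker is assigned to at most one job, and each job to at most one worker.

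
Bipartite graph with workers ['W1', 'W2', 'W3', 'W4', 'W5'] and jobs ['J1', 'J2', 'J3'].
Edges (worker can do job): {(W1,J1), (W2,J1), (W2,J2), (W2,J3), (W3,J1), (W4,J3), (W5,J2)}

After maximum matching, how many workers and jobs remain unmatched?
Unmatched: 2 workers, 0 jobs

Maximum matching size: 3
Workers: 5 total, 3 matched, 2 unmatched
Jobs: 3 total, 3 matched, 0 unmatched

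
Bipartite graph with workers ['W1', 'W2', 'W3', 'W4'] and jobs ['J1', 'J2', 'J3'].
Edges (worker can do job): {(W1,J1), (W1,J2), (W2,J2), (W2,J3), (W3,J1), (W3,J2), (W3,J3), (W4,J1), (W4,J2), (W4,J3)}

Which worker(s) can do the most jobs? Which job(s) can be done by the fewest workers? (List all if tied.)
Most versatile: W3, W4 (3 jobs); Least covered: J1, J3 (3 workers)

Worker degrees (jobs they can do): W1:2, W2:2, W3:3, W4:3
Job degrees (workers who can do it): J1:3, J2:4, J3:3

Maximum worker degree is 3, achieved by: W3, W4
Minimum job degree is 3, achieved by: J1, J3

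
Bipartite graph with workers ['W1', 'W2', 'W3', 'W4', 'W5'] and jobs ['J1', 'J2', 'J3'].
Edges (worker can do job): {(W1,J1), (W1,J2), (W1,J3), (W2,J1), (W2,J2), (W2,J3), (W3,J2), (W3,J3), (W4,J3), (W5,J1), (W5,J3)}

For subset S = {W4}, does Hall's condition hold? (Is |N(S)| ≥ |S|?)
Yes: |N(S)| = 1, |S| = 1

Subset S = {W4}
Neighbors N(S) = {J3}

|N(S)| = 1, |S| = 1
Hall's condition: |N(S)| ≥ |S| is satisfied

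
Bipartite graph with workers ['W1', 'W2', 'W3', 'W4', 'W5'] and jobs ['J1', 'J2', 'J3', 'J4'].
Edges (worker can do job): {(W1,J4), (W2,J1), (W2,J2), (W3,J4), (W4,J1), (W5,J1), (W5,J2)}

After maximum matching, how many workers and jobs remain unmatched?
Unmatched: 2 workers, 1 jobs

Maximum matching size: 3
Workers: 5 total, 3 matched, 2 unmatched
Jobs: 4 total, 3 matched, 1 unmatched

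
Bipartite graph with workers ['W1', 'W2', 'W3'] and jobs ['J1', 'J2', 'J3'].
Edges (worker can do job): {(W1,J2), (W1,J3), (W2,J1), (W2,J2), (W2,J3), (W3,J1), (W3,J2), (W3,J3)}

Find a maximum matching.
Matching: {(W1,J3), (W2,J1), (W3,J2)}

Maximum matching (size 3):
  W1 → J3
  W2 → J1
  W3 → J2

Each worker is assigned to at most one job, and each job to at most one worker.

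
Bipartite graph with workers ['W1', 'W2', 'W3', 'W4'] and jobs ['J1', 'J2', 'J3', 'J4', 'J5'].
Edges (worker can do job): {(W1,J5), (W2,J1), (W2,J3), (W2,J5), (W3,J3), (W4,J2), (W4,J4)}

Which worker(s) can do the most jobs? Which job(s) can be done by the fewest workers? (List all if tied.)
Most versatile: W2 (3 jobs); Least covered: J1, J2, J4 (1 workers)

Worker degrees (jobs they can do): W1:1, W2:3, W3:1, W4:2
Job degrees (workers who can do it): J1:1, J2:1, J3:2, J4:1, J5:2

Maximum worker degree is 3, achieved by: W2
Minimum job degree is 1, achieved by: J1, J2, J4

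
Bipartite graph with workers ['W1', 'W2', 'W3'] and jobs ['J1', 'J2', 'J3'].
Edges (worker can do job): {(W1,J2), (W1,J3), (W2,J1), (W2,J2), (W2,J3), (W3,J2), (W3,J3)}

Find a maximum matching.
Matching: {(W1,J3), (W2,J1), (W3,J2)}

Maximum matching (size 3):
  W1 → J3
  W2 → J1
  W3 → J2

Each worker is assigned to at most one job, and each job to at most one worker.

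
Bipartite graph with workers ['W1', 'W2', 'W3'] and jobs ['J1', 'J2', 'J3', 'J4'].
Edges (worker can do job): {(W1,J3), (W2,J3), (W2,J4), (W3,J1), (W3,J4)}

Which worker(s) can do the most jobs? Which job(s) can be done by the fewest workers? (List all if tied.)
Most versatile: W2, W3 (2 jobs); Least covered: J2 (0 workers)

Worker degrees (jobs they can do): W1:1, W2:2, W3:2
Job degrees (workers who can do it): J1:1, J2:0, J3:2, J4:2

Maximum worker degree is 2, achieved by: W2, W3
Minimum job degree is 0, achieved by: J2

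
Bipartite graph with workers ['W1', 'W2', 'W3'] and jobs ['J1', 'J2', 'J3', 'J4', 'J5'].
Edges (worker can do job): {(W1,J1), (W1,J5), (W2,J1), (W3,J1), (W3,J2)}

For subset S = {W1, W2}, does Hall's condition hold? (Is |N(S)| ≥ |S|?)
Yes: |N(S)| = 2, |S| = 2

Subset S = {W1, W2}
Neighbors N(S) = {J1, J5}

|N(S)| = 2, |S| = 2
Hall's condition: |N(S)| ≥ |S| is satisfied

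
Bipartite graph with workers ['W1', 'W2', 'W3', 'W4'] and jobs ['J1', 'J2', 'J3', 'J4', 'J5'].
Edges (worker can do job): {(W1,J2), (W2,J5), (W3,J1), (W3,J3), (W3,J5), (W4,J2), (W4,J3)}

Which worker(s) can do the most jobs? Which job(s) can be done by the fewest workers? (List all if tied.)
Most versatile: W3 (3 jobs); Least covered: J4 (0 workers)

Worker degrees (jobs they can do): W1:1, W2:1, W3:3, W4:2
Job degrees (workers who can do it): J1:1, J2:2, J3:2, J4:0, J5:2

Maximum worker degree is 3, achieved by: W3
Minimum job degree is 0, achieved by: J4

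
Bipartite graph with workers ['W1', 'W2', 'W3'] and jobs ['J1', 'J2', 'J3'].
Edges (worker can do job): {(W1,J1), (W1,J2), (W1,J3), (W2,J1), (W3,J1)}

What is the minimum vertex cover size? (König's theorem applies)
Minimum vertex cover size = 2

By König's theorem: in bipartite graphs,
min vertex cover = max matching = 2

Maximum matching has size 2, so minimum vertex cover also has size 2.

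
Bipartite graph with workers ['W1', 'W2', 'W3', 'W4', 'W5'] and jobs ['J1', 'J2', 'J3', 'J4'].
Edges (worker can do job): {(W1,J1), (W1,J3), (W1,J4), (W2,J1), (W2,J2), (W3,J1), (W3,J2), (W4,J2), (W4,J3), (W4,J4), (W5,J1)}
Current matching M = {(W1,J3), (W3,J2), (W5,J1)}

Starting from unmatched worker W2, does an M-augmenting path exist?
No augmenting path from W2

Alternating search from W2 reaches jobs: {J1, J2}.
Every reachable job is already matched in M, and following those matched edges back to workers exposes no further unvisited jobs.
No M-augmenting path from W2 exists.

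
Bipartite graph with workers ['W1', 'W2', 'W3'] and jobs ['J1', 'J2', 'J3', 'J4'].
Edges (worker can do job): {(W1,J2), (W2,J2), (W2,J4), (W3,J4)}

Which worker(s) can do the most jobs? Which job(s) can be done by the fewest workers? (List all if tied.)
Most versatile: W2 (2 jobs); Least covered: J1, J3 (0 workers)

Worker degrees (jobs they can do): W1:1, W2:2, W3:1
Job degrees (workers who can do it): J1:0, J2:2, J3:0, J4:2

Maximum worker degree is 2, achieved by: W2
Minimum job degree is 0, achieved by: J1, J3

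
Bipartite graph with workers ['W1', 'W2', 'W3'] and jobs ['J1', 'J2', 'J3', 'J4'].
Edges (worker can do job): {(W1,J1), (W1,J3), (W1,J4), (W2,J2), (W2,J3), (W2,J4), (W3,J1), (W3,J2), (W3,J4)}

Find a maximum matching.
Matching: {(W1,J3), (W2,J2), (W3,J1)}

Maximum matching (size 3):
  W1 → J3
  W2 → J2
  W3 → J1

Each worker is assigned to at most one job, and each job to at most one worker.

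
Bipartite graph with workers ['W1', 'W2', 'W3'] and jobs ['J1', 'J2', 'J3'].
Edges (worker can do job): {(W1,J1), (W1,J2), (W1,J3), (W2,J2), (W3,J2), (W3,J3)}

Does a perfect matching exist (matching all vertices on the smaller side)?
Yes, perfect matching exists (size 3)

Perfect matching: {(W1,J1), (W2,J2), (W3,J3)}
All 3 vertices on the smaller side are matched.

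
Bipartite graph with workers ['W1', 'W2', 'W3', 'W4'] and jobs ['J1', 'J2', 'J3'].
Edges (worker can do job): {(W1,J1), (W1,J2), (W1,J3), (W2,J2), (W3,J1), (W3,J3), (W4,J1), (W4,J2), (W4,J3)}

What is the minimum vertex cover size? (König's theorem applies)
Minimum vertex cover size = 3

By König's theorem: in bipartite graphs,
min vertex cover = max matching = 3

Maximum matching has size 3, so minimum vertex cover also has size 3.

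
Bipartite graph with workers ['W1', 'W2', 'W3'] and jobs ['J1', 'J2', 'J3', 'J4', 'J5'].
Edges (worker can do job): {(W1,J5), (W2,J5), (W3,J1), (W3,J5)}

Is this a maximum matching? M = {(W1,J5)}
No, size 1 is not maximum

Proposed matching has size 1.
Maximum matching size for this graph: 2.

This is NOT maximum - can be improved to size 2.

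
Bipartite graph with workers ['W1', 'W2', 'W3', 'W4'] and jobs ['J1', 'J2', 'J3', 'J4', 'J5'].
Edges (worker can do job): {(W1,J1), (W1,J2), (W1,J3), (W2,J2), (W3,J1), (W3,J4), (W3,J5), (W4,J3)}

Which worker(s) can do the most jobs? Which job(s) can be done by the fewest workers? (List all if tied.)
Most versatile: W1, W3 (3 jobs); Least covered: J4, J5 (1 workers)

Worker degrees (jobs they can do): W1:3, W2:1, W3:3, W4:1
Job degrees (workers who can do it): J1:2, J2:2, J3:2, J4:1, J5:1

Maximum worker degree is 3, achieved by: W1, W3
Minimum job degree is 1, achieved by: J4, J5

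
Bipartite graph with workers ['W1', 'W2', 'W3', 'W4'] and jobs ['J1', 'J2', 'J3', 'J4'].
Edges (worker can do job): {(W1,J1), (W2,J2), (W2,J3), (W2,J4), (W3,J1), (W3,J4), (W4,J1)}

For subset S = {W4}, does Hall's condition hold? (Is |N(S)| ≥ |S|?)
Yes: |N(S)| = 1, |S| = 1

Subset S = {W4}
Neighbors N(S) = {J1}

|N(S)| = 1, |S| = 1
Hall's condition: |N(S)| ≥ |S| is satisfied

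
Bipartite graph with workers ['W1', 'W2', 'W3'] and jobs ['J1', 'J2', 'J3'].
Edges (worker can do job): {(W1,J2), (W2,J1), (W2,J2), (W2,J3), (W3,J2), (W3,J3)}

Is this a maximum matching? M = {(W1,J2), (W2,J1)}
No, size 2 is not maximum

Proposed matching has size 2.
Maximum matching size for this graph: 3.

This is NOT maximum - can be improved to size 3.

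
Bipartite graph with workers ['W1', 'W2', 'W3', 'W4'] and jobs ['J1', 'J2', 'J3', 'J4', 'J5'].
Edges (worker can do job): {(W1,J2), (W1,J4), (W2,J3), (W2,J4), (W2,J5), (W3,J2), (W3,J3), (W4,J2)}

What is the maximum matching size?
Maximum matching size = 4

Maximum matching: {(W1,J4), (W2,J5), (W3,J3), (W4,J2)}
Size: 4

This assigns 4 workers to 4 distinct jobs.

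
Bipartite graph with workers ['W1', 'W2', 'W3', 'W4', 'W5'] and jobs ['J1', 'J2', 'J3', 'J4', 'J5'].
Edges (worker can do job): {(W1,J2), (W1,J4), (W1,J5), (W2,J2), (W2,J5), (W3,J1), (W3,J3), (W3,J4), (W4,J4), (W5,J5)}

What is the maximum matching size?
Maximum matching size = 4

Maximum matching: {(W1,J2), (W3,J3), (W4,J4), (W5,J5)}
Size: 4

This assigns 4 workers to 4 distinct jobs.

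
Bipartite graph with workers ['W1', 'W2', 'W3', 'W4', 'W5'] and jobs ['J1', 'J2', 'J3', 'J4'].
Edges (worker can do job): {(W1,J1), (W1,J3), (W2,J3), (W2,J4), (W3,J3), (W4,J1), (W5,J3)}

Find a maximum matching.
Matching: {(W2,J4), (W3,J3), (W4,J1)}

Maximum matching (size 3):
  W2 → J4
  W3 → J3
  W4 → J1

Each worker is assigned to at most one job, and each job to at most one worker.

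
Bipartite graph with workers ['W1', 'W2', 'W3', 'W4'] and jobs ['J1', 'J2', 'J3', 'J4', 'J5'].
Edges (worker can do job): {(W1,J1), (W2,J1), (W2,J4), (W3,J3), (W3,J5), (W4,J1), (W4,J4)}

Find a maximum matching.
Matching: {(W2,J4), (W3,J5), (W4,J1)}

Maximum matching (size 3):
  W2 → J4
  W3 → J5
  W4 → J1

Each worker is assigned to at most one job, and each job to at most one worker.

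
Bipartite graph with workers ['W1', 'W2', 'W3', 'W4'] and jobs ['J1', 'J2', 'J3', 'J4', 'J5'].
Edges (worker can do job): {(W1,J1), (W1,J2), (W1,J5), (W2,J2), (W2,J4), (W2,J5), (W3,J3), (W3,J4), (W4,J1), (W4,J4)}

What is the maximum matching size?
Maximum matching size = 4

Maximum matching: {(W1,J1), (W2,J5), (W3,J3), (W4,J4)}
Size: 4

This assigns 4 workers to 4 distinct jobs.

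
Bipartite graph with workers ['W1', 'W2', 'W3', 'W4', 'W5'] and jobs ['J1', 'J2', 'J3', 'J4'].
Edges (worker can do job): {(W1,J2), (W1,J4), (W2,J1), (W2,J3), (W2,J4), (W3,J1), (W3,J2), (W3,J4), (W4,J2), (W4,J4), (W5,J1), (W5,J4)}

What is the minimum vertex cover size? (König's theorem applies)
Minimum vertex cover size = 4

By König's theorem: in bipartite graphs,
min vertex cover = max matching = 4

Maximum matching has size 4, so minimum vertex cover also has size 4.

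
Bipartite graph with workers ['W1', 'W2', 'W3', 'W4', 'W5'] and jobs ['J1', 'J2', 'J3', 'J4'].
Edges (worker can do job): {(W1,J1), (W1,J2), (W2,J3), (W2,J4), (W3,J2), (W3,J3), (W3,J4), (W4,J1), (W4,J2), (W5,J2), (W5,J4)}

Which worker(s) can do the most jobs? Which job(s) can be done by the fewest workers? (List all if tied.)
Most versatile: W3 (3 jobs); Least covered: J1, J3 (2 workers)

Worker degrees (jobs they can do): W1:2, W2:2, W3:3, W4:2, W5:2
Job degrees (workers who can do it): J1:2, J2:4, J3:2, J4:3

Maximum worker degree is 3, achieved by: W3
Minimum job degree is 2, achieved by: J1, J3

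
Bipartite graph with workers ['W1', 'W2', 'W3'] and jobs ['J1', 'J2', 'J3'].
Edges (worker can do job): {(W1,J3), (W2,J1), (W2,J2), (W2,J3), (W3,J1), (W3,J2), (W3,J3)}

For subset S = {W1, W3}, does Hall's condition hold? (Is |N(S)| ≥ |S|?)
Yes: |N(S)| = 3, |S| = 2

Subset S = {W1, W3}
Neighbors N(S) = {J1, J2, J3}

|N(S)| = 3, |S| = 2
Hall's condition: |N(S)| ≥ |S| is satisfied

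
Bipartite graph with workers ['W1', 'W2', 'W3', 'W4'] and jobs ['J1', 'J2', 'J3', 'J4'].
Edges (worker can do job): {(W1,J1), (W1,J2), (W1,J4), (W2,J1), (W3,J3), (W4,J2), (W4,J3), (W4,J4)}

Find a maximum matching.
Matching: {(W1,J2), (W2,J1), (W3,J3), (W4,J4)}

Maximum matching (size 4):
  W1 → J2
  W2 → J1
  W3 → J3
  W4 → J4

Each worker is assigned to at most one job, and each job to at most one worker.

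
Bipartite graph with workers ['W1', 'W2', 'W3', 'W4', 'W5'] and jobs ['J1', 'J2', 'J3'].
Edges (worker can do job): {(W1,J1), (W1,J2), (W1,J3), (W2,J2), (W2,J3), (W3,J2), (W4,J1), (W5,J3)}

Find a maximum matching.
Matching: {(W3,J2), (W4,J1), (W5,J3)}

Maximum matching (size 3):
  W3 → J2
  W4 → J1
  W5 → J3

Each worker is assigned to at most one job, and each job to at most one worker.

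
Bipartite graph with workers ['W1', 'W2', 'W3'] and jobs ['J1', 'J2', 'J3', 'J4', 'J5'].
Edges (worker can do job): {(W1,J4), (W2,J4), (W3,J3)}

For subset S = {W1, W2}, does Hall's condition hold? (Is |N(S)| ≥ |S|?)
No: |N(S)| = 1, |S| = 2

Subset S = {W1, W2}
Neighbors N(S) = {J4}

|N(S)| = 1, |S| = 2
Hall's condition: |N(S)| ≥ |S| is NOT satisfied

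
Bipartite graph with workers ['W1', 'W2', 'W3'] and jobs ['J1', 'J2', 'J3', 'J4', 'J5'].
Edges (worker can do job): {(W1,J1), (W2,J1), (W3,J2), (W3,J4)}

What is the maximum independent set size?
Maximum independent set = 6

By König's theorem:
- Min vertex cover = Max matching = 2
- Max independent set = Total vertices - Min vertex cover
- Max independent set = 8 - 2 = 6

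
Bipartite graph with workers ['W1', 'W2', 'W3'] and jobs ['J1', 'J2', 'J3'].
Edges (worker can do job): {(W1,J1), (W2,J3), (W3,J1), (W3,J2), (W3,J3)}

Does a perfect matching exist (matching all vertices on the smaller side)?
Yes, perfect matching exists (size 3)

Perfect matching: {(W1,J1), (W2,J3), (W3,J2)}
All 3 vertices on the smaller side are matched.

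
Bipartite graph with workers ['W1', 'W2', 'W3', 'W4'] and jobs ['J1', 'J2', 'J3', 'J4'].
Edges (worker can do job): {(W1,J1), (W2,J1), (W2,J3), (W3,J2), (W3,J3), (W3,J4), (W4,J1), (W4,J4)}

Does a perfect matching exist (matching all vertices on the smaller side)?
Yes, perfect matching exists (size 4)

Perfect matching: {(W1,J1), (W2,J3), (W3,J2), (W4,J4)}
All 4 vertices on the smaller side are matched.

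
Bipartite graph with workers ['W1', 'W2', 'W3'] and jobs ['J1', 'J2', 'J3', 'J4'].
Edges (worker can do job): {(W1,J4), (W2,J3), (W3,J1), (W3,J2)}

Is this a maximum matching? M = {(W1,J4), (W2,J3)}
No, size 2 is not maximum

Proposed matching has size 2.
Maximum matching size for this graph: 3.

This is NOT maximum - can be improved to size 3.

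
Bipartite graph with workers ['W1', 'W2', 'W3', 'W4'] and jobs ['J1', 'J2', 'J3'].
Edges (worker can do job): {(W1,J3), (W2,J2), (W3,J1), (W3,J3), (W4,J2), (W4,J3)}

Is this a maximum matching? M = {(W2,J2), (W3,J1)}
No, size 2 is not maximum

Proposed matching has size 2.
Maximum matching size for this graph: 3.

This is NOT maximum - can be improved to size 3.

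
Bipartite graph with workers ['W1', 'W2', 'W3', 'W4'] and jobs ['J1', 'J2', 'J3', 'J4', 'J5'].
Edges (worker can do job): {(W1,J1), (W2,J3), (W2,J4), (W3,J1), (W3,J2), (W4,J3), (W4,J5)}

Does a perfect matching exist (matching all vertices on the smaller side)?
Yes, perfect matching exists (size 4)

Perfect matching: {(W1,J1), (W2,J4), (W3,J2), (W4,J3)}
All 4 vertices on the smaller side are matched.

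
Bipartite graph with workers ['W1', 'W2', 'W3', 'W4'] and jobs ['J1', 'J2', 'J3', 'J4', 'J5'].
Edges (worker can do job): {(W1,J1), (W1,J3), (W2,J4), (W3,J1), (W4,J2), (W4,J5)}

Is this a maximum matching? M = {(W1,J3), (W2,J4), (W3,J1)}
No, size 3 is not maximum

Proposed matching has size 3.
Maximum matching size for this graph: 4.

This is NOT maximum - can be improved to size 4.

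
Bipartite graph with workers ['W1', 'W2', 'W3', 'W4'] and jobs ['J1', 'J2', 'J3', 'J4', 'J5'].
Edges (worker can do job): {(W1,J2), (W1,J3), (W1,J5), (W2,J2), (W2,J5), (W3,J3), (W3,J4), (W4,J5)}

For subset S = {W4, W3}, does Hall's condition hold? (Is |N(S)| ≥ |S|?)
Yes: |N(S)| = 3, |S| = 2

Subset S = {W4, W3}
Neighbors N(S) = {J3, J4, J5}

|N(S)| = 3, |S| = 2
Hall's condition: |N(S)| ≥ |S| is satisfied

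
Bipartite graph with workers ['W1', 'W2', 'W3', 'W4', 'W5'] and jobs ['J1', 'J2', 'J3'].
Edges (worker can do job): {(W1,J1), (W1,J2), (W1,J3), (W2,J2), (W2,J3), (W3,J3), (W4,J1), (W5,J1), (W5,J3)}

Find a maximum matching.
Matching: {(W1,J2), (W3,J3), (W5,J1)}

Maximum matching (size 3):
  W1 → J2
  W3 → J3
  W5 → J1

Each worker is assigned to at most one job, and each job to at most one worker.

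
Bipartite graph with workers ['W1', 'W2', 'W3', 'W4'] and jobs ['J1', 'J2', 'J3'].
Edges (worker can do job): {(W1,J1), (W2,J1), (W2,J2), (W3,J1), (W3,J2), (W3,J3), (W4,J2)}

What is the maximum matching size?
Maximum matching size = 3

Maximum matching: {(W1,J1), (W3,J3), (W4,J2)}
Size: 3

This assigns 3 workers to 3 distinct jobs.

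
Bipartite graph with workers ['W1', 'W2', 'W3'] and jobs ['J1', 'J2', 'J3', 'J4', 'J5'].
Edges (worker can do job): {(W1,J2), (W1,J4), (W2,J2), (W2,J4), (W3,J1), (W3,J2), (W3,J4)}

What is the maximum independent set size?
Maximum independent set = 5

By König's theorem:
- Min vertex cover = Max matching = 3
- Max independent set = Total vertices - Min vertex cover
- Max independent set = 8 - 3 = 5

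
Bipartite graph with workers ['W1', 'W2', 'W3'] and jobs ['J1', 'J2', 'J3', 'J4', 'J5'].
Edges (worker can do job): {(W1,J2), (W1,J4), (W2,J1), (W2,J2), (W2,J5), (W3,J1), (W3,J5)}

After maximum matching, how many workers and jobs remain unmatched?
Unmatched: 0 workers, 2 jobs

Maximum matching size: 3
Workers: 3 total, 3 matched, 0 unmatched
Jobs: 5 total, 3 matched, 2 unmatched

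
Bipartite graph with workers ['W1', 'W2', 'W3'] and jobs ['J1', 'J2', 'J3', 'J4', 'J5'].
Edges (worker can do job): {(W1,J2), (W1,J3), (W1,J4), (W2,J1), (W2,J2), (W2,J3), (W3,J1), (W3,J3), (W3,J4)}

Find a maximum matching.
Matching: {(W1,J4), (W2,J2), (W3,J1)}

Maximum matching (size 3):
  W1 → J4
  W2 → J2
  W3 → J1

Each worker is assigned to at most one job, and each job to at most one worker.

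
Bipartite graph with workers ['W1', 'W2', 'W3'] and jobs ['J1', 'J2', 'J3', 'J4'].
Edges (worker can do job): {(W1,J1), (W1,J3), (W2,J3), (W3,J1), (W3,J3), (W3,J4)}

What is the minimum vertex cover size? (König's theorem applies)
Minimum vertex cover size = 3

By König's theorem: in bipartite graphs,
min vertex cover = max matching = 3

Maximum matching has size 3, so minimum vertex cover also has size 3.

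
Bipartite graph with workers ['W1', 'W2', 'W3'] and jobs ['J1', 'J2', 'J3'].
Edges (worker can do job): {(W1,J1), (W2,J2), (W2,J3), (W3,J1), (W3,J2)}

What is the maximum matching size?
Maximum matching size = 3

Maximum matching: {(W1,J1), (W2,J3), (W3,J2)}
Size: 3

This assigns 3 workers to 3 distinct jobs.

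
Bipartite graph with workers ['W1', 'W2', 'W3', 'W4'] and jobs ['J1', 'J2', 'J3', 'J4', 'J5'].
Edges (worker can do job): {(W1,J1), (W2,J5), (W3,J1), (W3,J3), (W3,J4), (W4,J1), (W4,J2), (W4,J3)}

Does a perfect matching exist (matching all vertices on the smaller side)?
Yes, perfect matching exists (size 4)

Perfect matching: {(W1,J1), (W2,J5), (W3,J3), (W4,J2)}
All 4 vertices on the smaller side are matched.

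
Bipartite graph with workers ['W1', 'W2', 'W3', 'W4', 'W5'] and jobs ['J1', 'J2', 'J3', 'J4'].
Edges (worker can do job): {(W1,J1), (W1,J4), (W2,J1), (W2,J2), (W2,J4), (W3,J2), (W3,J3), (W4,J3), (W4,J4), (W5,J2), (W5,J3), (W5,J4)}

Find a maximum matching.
Matching: {(W1,J1), (W3,J2), (W4,J3), (W5,J4)}

Maximum matching (size 4):
  W1 → J1
  W3 → J2
  W4 → J3
  W5 → J4

Each worker is assigned to at most one job, and each job to at most one worker.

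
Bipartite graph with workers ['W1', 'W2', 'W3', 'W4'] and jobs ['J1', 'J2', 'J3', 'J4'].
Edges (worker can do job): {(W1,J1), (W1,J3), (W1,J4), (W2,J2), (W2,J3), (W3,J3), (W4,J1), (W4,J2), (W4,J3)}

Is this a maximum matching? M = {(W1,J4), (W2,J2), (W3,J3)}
No, size 3 is not maximum

Proposed matching has size 3.
Maximum matching size for this graph: 4.

This is NOT maximum - can be improved to size 4.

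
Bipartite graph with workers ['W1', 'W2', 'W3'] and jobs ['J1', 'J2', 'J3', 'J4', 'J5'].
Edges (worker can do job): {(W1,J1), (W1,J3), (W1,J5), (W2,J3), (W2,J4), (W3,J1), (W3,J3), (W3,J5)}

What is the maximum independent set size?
Maximum independent set = 5

By König's theorem:
- Min vertex cover = Max matching = 3
- Max independent set = Total vertices - Min vertex cover
- Max independent set = 8 - 3 = 5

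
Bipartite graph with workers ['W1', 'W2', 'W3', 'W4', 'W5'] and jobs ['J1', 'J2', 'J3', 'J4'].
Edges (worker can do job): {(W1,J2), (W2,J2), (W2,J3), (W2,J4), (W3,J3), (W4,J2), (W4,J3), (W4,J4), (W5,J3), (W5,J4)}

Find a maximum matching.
Matching: {(W3,J3), (W4,J2), (W5,J4)}

Maximum matching (size 3):
  W3 → J3
  W4 → J2
  W5 → J4

Each worker is assigned to at most one job, and each job to at most one worker.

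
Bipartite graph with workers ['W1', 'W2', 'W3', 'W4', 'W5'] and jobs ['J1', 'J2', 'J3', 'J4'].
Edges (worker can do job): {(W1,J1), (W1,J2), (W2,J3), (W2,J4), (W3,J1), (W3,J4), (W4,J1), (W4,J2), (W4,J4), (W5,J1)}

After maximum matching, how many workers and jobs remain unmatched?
Unmatched: 1 workers, 0 jobs

Maximum matching size: 4
Workers: 5 total, 4 matched, 1 unmatched
Jobs: 4 total, 4 matched, 0 unmatched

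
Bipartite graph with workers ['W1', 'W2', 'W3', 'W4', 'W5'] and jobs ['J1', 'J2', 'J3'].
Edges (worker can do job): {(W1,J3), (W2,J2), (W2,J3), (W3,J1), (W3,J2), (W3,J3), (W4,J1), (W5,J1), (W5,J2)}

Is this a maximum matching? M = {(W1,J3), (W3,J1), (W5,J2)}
Yes, size 3 is maximum

Proposed matching has size 3.
Maximum matching size for this graph: 3.

This is a maximum matching.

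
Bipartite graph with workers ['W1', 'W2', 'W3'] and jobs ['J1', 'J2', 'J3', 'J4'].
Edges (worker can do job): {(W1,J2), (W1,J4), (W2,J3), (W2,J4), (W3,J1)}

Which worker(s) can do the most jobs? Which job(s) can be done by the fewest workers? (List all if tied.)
Most versatile: W1, W2 (2 jobs); Least covered: J1, J2, J3 (1 workers)

Worker degrees (jobs they can do): W1:2, W2:2, W3:1
Job degrees (workers who can do it): J1:1, J2:1, J3:1, J4:2

Maximum worker degree is 2, achieved by: W1, W2
Minimum job degree is 1, achieved by: J1, J2, J3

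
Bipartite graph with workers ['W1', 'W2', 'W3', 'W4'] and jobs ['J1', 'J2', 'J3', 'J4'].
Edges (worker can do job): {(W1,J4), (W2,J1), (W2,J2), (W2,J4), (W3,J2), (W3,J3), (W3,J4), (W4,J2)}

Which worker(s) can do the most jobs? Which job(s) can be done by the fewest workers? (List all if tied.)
Most versatile: W2, W3 (3 jobs); Least covered: J1, J3 (1 workers)

Worker degrees (jobs they can do): W1:1, W2:3, W3:3, W4:1
Job degrees (workers who can do it): J1:1, J2:3, J3:1, J4:3

Maximum worker degree is 3, achieved by: W2, W3
Minimum job degree is 1, achieved by: J1, J3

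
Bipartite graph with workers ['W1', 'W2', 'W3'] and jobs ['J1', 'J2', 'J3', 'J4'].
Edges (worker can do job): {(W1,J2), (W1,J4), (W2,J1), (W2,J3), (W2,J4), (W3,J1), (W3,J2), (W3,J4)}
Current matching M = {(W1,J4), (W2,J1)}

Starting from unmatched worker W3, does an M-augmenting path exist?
Yes: W3 → J2

An M-augmenting path alternates non-matching / matching edges, starting and ending at unmatched vertices.
Path: W3 → J2
(J2 is unmatched in M, so the path is augmenting.)
Flipping edges along this path would increase |M| from 2 to 3.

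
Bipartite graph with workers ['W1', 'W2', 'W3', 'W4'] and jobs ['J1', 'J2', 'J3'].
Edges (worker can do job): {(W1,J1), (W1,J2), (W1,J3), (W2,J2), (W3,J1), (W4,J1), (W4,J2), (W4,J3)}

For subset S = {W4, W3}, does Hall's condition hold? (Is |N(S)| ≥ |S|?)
Yes: |N(S)| = 3, |S| = 2

Subset S = {W4, W3}
Neighbors N(S) = {J1, J2, J3}

|N(S)| = 3, |S| = 2
Hall's condition: |N(S)| ≥ |S| is satisfied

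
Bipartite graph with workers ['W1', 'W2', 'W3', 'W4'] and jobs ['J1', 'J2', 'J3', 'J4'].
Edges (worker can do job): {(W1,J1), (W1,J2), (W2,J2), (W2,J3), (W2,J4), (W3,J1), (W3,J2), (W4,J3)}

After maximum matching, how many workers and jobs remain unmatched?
Unmatched: 0 workers, 0 jobs

Maximum matching size: 4
Workers: 4 total, 4 matched, 0 unmatched
Jobs: 4 total, 4 matched, 0 unmatched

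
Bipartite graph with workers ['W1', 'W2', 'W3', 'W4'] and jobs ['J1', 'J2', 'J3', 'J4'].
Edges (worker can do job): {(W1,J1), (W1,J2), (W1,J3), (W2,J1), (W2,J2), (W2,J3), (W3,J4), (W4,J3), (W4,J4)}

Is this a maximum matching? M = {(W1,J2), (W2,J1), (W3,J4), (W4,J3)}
Yes, size 4 is maximum

Proposed matching has size 4.
Maximum matching size for this graph: 4.

This is a maximum matching.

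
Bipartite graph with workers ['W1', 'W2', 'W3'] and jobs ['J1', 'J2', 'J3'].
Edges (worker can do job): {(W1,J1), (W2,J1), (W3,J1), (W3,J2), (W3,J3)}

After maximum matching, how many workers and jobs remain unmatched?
Unmatched: 1 workers, 1 jobs

Maximum matching size: 2
Workers: 3 total, 2 matched, 1 unmatched
Jobs: 3 total, 2 matched, 1 unmatched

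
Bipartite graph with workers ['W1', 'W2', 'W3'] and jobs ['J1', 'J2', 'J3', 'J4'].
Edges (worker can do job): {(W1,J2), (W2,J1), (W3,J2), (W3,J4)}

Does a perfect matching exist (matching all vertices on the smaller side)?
Yes, perfect matching exists (size 3)

Perfect matching: {(W1,J2), (W2,J1), (W3,J4)}
All 3 vertices on the smaller side are matched.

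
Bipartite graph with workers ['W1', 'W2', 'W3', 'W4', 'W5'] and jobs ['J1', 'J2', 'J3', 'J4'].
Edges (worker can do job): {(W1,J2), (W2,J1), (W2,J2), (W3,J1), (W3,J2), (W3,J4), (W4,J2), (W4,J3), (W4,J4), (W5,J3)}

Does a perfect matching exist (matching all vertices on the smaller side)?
Yes, perfect matching exists (size 4)

Perfect matching: {(W2,J1), (W3,J2), (W4,J4), (W5,J3)}
All 4 vertices on the smaller side are matched.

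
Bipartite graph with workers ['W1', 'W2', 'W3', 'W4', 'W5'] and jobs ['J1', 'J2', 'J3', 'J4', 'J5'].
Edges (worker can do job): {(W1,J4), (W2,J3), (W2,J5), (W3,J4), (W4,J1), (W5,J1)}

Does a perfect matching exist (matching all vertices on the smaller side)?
No, maximum matching has size 3 < 5

Maximum matching has size 3, need 5 for perfect matching.
Unmatched workers: ['W4', 'W1']
Unmatched jobs: ['J5', 'J2']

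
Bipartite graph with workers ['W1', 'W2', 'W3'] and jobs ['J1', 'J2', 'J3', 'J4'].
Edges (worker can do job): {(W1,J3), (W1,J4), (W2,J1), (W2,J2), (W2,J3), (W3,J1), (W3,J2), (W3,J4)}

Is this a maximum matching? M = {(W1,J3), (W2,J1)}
No, size 2 is not maximum

Proposed matching has size 2.
Maximum matching size for this graph: 3.

This is NOT maximum - can be improved to size 3.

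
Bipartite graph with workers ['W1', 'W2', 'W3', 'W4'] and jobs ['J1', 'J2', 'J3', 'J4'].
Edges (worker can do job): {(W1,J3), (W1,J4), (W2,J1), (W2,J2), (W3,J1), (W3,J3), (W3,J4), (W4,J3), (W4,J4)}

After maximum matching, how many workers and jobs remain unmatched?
Unmatched: 0 workers, 0 jobs

Maximum matching size: 4
Workers: 4 total, 4 matched, 0 unmatched
Jobs: 4 total, 4 matched, 0 unmatched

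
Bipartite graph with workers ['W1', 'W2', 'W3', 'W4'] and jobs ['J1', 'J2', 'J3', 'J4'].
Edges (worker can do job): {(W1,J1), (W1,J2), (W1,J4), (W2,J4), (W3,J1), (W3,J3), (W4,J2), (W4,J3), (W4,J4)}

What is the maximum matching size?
Maximum matching size = 4

Maximum matching: {(W1,J2), (W2,J4), (W3,J1), (W4,J3)}
Size: 4

This assigns 4 workers to 4 distinct jobs.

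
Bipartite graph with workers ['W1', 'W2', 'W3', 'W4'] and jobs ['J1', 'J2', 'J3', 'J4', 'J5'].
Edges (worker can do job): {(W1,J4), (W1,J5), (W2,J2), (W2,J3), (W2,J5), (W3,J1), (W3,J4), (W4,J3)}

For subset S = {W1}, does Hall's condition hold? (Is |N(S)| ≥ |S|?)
Yes: |N(S)| = 2, |S| = 1

Subset S = {W1}
Neighbors N(S) = {J4, J5}

|N(S)| = 2, |S| = 1
Hall's condition: |N(S)| ≥ |S| is satisfied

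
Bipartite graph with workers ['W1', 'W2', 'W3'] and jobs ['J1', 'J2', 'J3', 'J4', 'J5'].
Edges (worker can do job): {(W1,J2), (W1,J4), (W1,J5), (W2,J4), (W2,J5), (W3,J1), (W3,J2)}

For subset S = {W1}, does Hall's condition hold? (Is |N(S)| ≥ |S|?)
Yes: |N(S)| = 3, |S| = 1

Subset S = {W1}
Neighbors N(S) = {J2, J4, J5}

|N(S)| = 3, |S| = 1
Hall's condition: |N(S)| ≥ |S| is satisfied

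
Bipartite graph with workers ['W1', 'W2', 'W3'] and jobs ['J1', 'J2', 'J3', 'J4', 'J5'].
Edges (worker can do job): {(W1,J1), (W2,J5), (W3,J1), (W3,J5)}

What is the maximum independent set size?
Maximum independent set = 6

By König's theorem:
- Min vertex cover = Max matching = 2
- Max independent set = Total vertices - Min vertex cover
- Max independent set = 8 - 2 = 6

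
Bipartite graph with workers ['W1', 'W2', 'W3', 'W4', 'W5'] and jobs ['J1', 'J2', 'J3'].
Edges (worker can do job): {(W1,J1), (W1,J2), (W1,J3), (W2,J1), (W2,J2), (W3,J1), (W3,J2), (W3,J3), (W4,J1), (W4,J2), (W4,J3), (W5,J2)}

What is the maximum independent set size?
Maximum independent set = 5

By König's theorem:
- Min vertex cover = Max matching = 3
- Max independent set = Total vertices - Min vertex cover
- Max independent set = 8 - 3 = 5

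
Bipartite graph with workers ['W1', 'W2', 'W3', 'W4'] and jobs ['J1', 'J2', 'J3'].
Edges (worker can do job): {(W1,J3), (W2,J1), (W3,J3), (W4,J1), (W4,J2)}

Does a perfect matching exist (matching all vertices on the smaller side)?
Yes, perfect matching exists (size 3)

Perfect matching: {(W2,J1), (W3,J3), (W4,J2)}
All 3 vertices on the smaller side are matched.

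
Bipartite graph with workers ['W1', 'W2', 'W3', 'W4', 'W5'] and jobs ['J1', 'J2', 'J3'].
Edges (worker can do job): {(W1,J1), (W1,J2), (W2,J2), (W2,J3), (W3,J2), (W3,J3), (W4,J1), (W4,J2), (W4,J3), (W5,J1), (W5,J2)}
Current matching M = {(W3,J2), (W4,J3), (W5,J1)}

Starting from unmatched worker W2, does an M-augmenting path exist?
No augmenting path from W2

Alternating search from W2 reaches jobs: {J1, J2, J3}.
Every reachable job is already matched in M, and following those matched edges back to workers exposes no further unvisited jobs.
No M-augmenting path from W2 exists.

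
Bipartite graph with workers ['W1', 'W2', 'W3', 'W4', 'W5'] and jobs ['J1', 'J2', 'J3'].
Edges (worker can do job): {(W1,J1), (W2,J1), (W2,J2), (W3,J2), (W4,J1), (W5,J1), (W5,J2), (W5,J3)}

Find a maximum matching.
Matching: {(W3,J2), (W4,J1), (W5,J3)}

Maximum matching (size 3):
  W3 → J2
  W4 → J1
  W5 → J3

Each worker is assigned to at most one job, and each job to at most one worker.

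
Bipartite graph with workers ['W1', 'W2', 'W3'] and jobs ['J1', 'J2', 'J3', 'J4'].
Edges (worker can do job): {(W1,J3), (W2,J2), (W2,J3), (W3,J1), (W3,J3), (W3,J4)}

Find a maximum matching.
Matching: {(W1,J3), (W2,J2), (W3,J1)}

Maximum matching (size 3):
  W1 → J3
  W2 → J2
  W3 → J1

Each worker is assigned to at most one job, and each job to at most one worker.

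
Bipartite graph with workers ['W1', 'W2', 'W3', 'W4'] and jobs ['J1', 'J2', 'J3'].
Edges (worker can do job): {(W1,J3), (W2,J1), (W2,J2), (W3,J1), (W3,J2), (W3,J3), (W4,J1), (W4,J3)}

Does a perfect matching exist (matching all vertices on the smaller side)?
Yes, perfect matching exists (size 3)

Perfect matching: {(W2,J2), (W3,J3), (W4,J1)}
All 3 vertices on the smaller side are matched.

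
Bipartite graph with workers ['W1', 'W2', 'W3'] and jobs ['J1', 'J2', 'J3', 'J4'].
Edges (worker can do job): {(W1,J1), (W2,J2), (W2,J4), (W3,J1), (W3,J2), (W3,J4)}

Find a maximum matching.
Matching: {(W1,J1), (W2,J4), (W3,J2)}

Maximum matching (size 3):
  W1 → J1
  W2 → J4
  W3 → J2

Each worker is assigned to at most one job, and each job to at most one worker.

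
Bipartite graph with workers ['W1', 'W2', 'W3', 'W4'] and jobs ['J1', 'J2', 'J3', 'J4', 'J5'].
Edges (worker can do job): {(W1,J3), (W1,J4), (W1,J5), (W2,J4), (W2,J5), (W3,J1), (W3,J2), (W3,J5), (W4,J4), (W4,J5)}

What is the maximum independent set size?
Maximum independent set = 5

By König's theorem:
- Min vertex cover = Max matching = 4
- Max independent set = Total vertices - Min vertex cover
- Max independent set = 9 - 4 = 5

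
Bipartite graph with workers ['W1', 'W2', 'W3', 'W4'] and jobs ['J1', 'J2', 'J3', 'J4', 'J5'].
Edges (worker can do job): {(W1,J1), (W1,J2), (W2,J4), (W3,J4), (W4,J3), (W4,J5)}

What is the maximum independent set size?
Maximum independent set = 6

By König's theorem:
- Min vertex cover = Max matching = 3
- Max independent set = Total vertices - Min vertex cover
- Max independent set = 9 - 3 = 6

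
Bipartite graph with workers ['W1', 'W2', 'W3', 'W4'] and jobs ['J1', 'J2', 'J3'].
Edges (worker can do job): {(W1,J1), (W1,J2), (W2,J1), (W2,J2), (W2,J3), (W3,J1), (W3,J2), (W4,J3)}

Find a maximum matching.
Matching: {(W1,J2), (W3,J1), (W4,J3)}

Maximum matching (size 3):
  W1 → J2
  W3 → J1
  W4 → J3

Each worker is assigned to at most one job, and each job to at most one worker.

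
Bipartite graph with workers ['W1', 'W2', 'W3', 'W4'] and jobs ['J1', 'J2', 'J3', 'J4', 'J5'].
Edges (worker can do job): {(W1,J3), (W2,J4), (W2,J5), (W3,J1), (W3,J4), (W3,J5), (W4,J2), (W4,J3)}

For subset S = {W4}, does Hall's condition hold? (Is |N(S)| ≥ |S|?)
Yes: |N(S)| = 2, |S| = 1

Subset S = {W4}
Neighbors N(S) = {J2, J3}

|N(S)| = 2, |S| = 1
Hall's condition: |N(S)| ≥ |S| is satisfied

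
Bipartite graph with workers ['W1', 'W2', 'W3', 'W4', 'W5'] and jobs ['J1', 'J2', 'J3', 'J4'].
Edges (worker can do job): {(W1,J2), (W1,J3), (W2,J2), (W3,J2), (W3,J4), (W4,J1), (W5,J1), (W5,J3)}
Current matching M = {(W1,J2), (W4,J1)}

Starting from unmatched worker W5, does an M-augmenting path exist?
Yes: W5 → J3

An M-augmenting path alternates non-matching / matching edges, starting and ending at unmatched vertices.
Path: W5 → J3
(J3 is unmatched in M, so the path is augmenting.)
Flipping edges along this path would increase |M| from 2 to 3.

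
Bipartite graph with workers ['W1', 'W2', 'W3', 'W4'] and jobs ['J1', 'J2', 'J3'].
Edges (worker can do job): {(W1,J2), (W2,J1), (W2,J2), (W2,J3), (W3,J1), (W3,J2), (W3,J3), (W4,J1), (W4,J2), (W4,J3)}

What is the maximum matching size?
Maximum matching size = 3

Maximum matching: {(W2,J3), (W3,J2), (W4,J1)}
Size: 3

This assigns 3 workers to 3 distinct jobs.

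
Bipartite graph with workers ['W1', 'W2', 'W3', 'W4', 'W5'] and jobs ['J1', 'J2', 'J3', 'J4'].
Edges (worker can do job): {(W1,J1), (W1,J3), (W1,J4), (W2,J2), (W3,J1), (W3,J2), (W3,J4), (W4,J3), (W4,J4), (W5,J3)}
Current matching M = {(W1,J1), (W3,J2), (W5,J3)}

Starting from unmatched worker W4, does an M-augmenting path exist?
Yes: W4 → J4

An M-augmenting path alternates non-matching / matching edges, starting and ending at unmatched vertices.
Path: W4 → J4
(J4 is unmatched in M, so the path is augmenting.)
Flipping edges along this path would increase |M| from 3 to 4.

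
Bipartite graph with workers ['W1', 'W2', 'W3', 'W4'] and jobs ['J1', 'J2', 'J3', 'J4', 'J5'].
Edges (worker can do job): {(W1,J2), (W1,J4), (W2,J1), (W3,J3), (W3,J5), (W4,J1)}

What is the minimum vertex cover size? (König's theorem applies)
Minimum vertex cover size = 3

By König's theorem: in bipartite graphs,
min vertex cover = max matching = 3

Maximum matching has size 3, so minimum vertex cover also has size 3.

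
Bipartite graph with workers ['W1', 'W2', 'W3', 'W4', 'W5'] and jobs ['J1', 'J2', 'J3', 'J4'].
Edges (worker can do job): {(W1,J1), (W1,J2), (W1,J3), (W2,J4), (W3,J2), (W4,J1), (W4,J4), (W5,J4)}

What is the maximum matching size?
Maximum matching size = 4

Maximum matching: {(W1,J3), (W3,J2), (W4,J1), (W5,J4)}
Size: 4

This assigns 4 workers to 4 distinct jobs.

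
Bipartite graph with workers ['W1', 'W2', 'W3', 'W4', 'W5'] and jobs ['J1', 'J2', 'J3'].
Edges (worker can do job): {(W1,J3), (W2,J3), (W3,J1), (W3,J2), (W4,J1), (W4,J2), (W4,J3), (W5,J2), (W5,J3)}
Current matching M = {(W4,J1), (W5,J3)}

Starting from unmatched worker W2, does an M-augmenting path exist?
Yes: W2 → J3 → W5 → J2

An M-augmenting path alternates non-matching / matching edges, starting and ending at unmatched vertices.
Path: W2 → J3 → W5 → J2
(J2 is unmatched in M, so the path is augmenting.)
Flipping edges along this path would increase |M| from 2 to 3.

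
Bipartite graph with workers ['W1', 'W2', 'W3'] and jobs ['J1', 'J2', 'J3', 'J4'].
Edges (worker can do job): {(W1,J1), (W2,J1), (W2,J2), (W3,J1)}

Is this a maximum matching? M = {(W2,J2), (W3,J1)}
Yes, size 2 is maximum

Proposed matching has size 2.
Maximum matching size for this graph: 2.

This is a maximum matching.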